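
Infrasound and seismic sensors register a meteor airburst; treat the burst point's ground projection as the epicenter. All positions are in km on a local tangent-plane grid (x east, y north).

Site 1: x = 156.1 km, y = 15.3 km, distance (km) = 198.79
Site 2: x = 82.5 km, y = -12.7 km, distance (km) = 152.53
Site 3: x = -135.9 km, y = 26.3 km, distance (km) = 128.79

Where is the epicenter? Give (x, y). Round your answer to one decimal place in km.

(-26.4, 94.1)

Circle about each station: (x − 156.1)² + (y − 15.3)² = 198.79²; (x − 82.5)² + (y + 12.7)² = 152.53²; (x + 135.9)² + (y − 26.3)² = 128.79².
Subtracting pairs of circle equations eliminates x²+y² and gives linear equations (the radical axes):
-147.2 x − 56.0 y = -1381.70
-584.0 x + 22.0 y = 17489.80
Solving the 2×2 system: x ≈ -26.4, y ≈ 94.1 km.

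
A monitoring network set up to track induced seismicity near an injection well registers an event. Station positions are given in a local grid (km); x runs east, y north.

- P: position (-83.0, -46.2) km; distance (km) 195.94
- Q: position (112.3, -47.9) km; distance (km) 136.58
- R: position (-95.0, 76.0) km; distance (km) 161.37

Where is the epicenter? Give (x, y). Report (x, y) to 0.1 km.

66.3 km east, 80.7 km north

Circle about each station: (x + 83.0)² + (y + 46.2)² = 195.94²; (x − 112.3)² + (y + 47.9)² = 136.58²; (x + 95.0)² + (y − 76.0)² = 161.37².
Subtracting the P equation from the Q and R equations removes the quadratic terms:
390.6 x − 3.4 y = 25620.65
-24.0 x + 244.4 y = 18129.77
Solving the 2×2 system: x ≈ 66.3, y ≈ 80.7 km.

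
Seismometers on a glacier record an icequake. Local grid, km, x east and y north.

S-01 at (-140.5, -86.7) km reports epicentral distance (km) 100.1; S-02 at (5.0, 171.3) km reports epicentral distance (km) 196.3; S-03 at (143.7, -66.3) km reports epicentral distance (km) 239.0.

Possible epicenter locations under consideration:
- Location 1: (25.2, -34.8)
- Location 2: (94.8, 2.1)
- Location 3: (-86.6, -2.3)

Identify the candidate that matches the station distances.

Location 3

For each candidate, compare |candidate − station| to the reported distance:
Location 1: residuals S-01 73.5, S-02 10.8, S-03 116.4 → max 116.4 km
Location 2: residuals S-01 151.4, S-02 4.7, S-03 154.9 → max 154.9 km
Location 3: residuals S-01 0.0, S-02 0.0, S-03 0.0 → max 0.0 km
Only Location 3 has all residuals ≈ 0.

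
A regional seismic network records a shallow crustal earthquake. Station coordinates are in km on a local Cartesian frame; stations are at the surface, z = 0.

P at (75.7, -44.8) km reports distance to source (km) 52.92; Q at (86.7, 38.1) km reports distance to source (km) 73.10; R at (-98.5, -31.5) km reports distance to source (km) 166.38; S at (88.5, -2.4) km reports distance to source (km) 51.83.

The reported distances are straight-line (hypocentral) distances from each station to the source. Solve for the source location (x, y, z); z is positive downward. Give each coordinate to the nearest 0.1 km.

(61.7, -16.1, 42.2)

Each station gives a sphere (x−x_i)² + (y−y_i)² + z² = d_i² (stations at z=0).
Subtracting the P sphere from Q and R: z² cancels, leaving linear equations in x and y:
22.0 x + 165.8 y = -1312.11
-348.4 x + 26.6 y = -21924.81
Solving: x ≈ 61.701, y ≈ -16.101 km (keep extra digits for the depth step; rounded: 61.7, -16.1).
Then from the P sphere: z² = 52.92² − (x − 75.7)² − (y + 44.8)² with x = 61.701, y = -16.101, so z ≈ 42.201 ≈ 42.2 km.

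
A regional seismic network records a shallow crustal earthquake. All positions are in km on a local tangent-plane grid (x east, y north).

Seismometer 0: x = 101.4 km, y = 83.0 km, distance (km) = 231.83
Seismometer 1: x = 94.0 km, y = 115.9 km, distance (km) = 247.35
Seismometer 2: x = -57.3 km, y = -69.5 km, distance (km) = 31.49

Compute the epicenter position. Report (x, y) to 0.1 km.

(-85.1, -54.7)

Circle about each station: (x − 101.4)² + (y − 83.0)² = 231.83²; (x − 94.0)² + (y − 115.9)² = 247.35²; (x + 57.3)² + (y + 69.5)² = 31.49².
Subtracting pairs of circle equations eliminates x²+y² and gives linear equations (the radical axes):
-14.8 x + 65.8 y = -2339.02
-317.4 x − 305.0 y = 43696.11
Solving the 2×2 system: x ≈ -85.1, y ≈ -54.7 km.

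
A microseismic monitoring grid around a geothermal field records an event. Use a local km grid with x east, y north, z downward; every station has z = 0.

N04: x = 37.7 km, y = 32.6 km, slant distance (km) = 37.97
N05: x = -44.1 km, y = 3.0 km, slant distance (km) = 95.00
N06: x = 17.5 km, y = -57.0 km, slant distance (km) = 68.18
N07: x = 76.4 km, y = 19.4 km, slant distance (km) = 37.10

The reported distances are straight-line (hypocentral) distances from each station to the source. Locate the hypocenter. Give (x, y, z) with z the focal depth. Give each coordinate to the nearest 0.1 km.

Each station gives a sphere (x−x_i)² + (y−y_i)² + z² = d_i² (stations at z=0).
Subtracting the N04 sphere from N05 and N06: z² cancels, leaving linear equations in x and y:
-163.6 x − 59.2 y = -8113.52
-40.4 x − 179.2 y = -2135.59
Solving: x ≈ 49.303, y ≈ 0.802 km (keep extra digits for the depth step; rounded: 49.3, 0.8).
Then from the N04 sphere: z² = 37.97² − (x − 37.7)² − (y − 32.6)² with x = 49.303, y = 0.802, so z ≈ 17.204 ≈ 17.2 km.

x ≈ 49.3 km, y ≈ 0.8 km, depth ≈ 17.2 km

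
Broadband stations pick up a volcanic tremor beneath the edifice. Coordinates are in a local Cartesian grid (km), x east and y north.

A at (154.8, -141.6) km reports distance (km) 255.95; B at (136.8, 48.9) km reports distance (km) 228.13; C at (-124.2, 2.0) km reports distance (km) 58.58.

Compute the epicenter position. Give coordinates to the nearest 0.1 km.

Circle about each station: (x − 154.8)² + (y + 141.6)² = 255.95²; (x − 136.8)² + (y − 48.9)² = 228.13²; (x + 124.2)² + (y − 2.0)² = 58.58².
Subtracting the A equation from the B and C equations removes the quadratic terms:
-36.0 x + 381.0 y = -9441.04
-558.0 x + 287.2 y = 33494.83
Solving the 2×2 system: x ≈ -76.5, y ≈ -32.0 km.
Check against A (with the unrounded x, y): √((x − 154.8)²+(y + 141.6)²) = 255.95 ≈ 255.95 km. ✓

-76.5 km east, -32.0 km north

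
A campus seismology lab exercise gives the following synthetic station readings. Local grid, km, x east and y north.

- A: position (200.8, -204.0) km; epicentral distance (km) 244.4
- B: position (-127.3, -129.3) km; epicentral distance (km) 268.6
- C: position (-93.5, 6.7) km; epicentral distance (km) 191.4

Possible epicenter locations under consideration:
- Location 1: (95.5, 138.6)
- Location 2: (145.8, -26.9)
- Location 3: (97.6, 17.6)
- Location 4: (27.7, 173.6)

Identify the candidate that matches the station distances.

Location 3

For each candidate, compare |candidate − station| to the reported distance:
Location 1: residuals A 114.0, B 79.8, C 39.1 → max 114.0 km
Location 2: residuals A 59.0, B 23.1, C 50.2 → max 59.0 km
Location 3: residuals A 0.1, B 0.0, C 0.0 → max 0.1 km
Location 4: residuals A 171.0, B 71.7, C 14.9 → max 171.0 km
Only Location 3 has all residuals ≈ 0.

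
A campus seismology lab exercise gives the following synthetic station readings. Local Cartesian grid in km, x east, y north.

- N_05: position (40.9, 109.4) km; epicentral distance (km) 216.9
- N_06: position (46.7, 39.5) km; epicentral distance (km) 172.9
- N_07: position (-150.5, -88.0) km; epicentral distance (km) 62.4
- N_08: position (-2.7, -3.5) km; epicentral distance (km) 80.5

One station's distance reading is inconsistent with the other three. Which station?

Solve using three stations at a time. Using N_05, N_06, N_07 (subtract circle equations pairwise → linear system) gives (x, y) ≈ (-94.9, -59.7).
Distances from that point to each station vs reported:
  N_05: calculated 216.9 vs reported 216.9 → residual 0.0 km
  N_06: calculated 172.9 vs reported 172.9 → residual 0.0 km
  N_07: calculated 62.4 vs reported 62.4 → residual 0.0 km
  N_08: calculated 108.0 vs reported 80.5 → residual 27.5 km
N_05, N_06, N_07 are mutually consistent (residuals ≈ 0); N_08 is off by 27.5 km.

N_08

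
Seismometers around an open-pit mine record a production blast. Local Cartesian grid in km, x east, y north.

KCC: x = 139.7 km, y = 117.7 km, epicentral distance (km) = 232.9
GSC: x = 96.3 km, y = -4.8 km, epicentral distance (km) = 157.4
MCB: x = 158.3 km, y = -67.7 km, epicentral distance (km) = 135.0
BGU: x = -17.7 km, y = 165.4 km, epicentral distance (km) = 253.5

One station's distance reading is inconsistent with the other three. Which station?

GSC

Solve using three stations at a time. Using KCC, MCB, BGU (subtract circle equations pairwise → linear system) gives (x, y) ≈ (24.3, -84.6).
Distances from that point to each station vs reported:
  KCC: calculated 233.0 vs reported 232.9 → residual 0.1 km
  GSC: calculated 107.5 vs reported 157.4 → residual 49.9 km
  MCB: calculated 135.1 vs reported 135.0 → residual 0.1 km
  BGU: calculated 253.5 vs reported 253.5 → residual 0.0 km
KCC, MCB, BGU are mutually consistent (residuals ≈ 0); GSC is off by 49.9 km.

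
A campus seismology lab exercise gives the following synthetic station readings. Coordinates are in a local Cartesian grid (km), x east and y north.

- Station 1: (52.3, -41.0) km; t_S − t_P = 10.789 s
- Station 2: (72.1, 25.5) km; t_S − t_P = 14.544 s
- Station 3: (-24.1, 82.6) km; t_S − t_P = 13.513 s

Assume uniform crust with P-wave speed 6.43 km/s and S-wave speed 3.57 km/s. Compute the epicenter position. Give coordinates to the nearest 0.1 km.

(-32.9, -25.5)

Distance from S−P lag: d = Δt · v_P v_S / (v_P − v_S) = Δt · (6.43·3.57)/(6.43−3.57) ≈ 8.0263·Δt.
So d_Station 1 = 86.60, d_Station 2 = 116.73, d_Station 3 = 108.46 km.
Circle about each station: (x − 52.3)² + (y + 41.0)² = 86.60²; (x − 72.1)² + (y − 25.5)² = 116.73²; (x + 24.1)² + (y − 82.6)² = 108.46².
Subtracting the Station 1 equation from the Station 2 and Station 3 equations removes the quadratic terms:
39.6 x + 133.0 y = -4693.96
-152.8 x + 247.2 y = -1276.73
Solving the 2×2 system: x ≈ -32.9, y ≈ -25.5 km.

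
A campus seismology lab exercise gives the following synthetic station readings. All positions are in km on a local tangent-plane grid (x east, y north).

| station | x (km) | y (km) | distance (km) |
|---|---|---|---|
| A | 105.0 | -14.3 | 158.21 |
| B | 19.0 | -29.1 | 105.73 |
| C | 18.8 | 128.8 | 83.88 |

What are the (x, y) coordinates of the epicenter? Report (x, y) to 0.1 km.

Circle about each station: (x − 105.0)² + (y + 14.3)² = 158.21²; (x − 19.0)² + (y + 29.1)² = 105.73²; (x − 18.8)² + (y − 128.8)² = 83.88².
Subtracting the A equation from the B and C equations removes the quadratic terms:
-172.0 x − 29.6 y = 3829.89
-172.4 x + 286.2 y = 23707.94
Solving the 2×2 system: x ≈ -33.1, y ≈ 62.9 km.

x ≈ -33.1 km, y ≈ 62.9 km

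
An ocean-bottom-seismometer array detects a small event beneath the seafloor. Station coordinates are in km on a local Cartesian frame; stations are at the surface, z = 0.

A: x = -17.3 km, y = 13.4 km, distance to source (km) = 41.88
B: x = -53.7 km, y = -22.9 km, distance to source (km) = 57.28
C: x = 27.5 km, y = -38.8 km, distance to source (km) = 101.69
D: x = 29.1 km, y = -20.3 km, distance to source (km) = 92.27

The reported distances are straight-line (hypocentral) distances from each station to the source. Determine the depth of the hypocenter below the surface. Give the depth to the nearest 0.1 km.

depth ≈ 28.3 km

Each station gives a sphere (x−x_i)² + (y−y_i)² + z² = d_i² (stations at z=0).
Subtracting the A sphere from B and C: z² cancels, leaving linear equations in x and y:
-72.8 x − 72.6 y = 1402.19
89.6 x − 104.4 y = -6804.08
Solving: x ≈ -45.399, y ≈ 26.210 km (keep extra digits for the depth step; rounded: -45.4, 26.2).
Then from the A sphere: z² = 41.88² − (x + 17.3)² − (y − 13.4)² with x = -45.399, y = 26.210, so z ≈ 28.289 ≈ 28.3 km.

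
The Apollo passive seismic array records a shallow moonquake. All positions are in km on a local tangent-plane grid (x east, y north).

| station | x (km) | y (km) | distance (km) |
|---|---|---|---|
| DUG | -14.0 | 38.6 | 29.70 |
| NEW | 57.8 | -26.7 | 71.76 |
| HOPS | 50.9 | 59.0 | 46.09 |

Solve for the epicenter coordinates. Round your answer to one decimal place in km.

14.6 km east, 30.6 km north

Circle about each station: (x + 14.0)² + (y − 38.6)² = 29.70²; (x − 57.8)² + (y + 26.7)² = 71.76²; (x − 50.9)² + (y − 59.0)² = 46.09².
Subtracting the DUG equation from the NEW and HOPS equations removes the quadratic terms:
143.6 x − 130.6 y = -1899.64
129.8 x + 40.8 y = 3143.65
Solving the 2×2 system: x ≈ 14.6, y ≈ 30.6 km.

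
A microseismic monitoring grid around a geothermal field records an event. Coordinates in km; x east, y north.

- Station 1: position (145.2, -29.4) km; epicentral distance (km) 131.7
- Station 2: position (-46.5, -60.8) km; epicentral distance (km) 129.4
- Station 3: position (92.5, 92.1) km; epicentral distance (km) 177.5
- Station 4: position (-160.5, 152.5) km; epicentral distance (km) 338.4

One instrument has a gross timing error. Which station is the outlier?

Solve using three stations at a time. Using Station 2, Station 3, Station 4 (subtract circle equations pairwise → linear system) gives (x, y) ≈ (80.6, -85.0).
Distances from that point to each station vs reported:
  Station 1: calculated 85.2 vs reported 131.7 → residual 46.5 km
  Station 2: calculated 129.3 vs reported 129.4 → residual 0.1 km
  Station 3: calculated 177.5 vs reported 177.5 → residual 0.0 km
  Station 4: calculated 338.4 vs reported 338.4 → residual 0.0 km
Station 2, Station 3, Station 4 are mutually consistent (residuals ≈ 0); Station 1 is off by 46.5 km.

Station 1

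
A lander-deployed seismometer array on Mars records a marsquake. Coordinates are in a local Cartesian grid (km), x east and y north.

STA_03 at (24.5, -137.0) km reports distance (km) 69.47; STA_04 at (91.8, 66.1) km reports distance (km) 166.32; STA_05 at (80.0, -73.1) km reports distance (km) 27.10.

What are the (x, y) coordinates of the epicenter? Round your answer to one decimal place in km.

(83.3, -100.0)

Circle about each station: (x − 24.5)² + (y + 137.0)² = 69.47²; (x − 91.8)² + (y − 66.1)² = 166.32²; (x − 80.0)² + (y + 73.1)² = 27.10².
Subtracting the STA_03 equation from the STA_04 and STA_05 equations removes the quadratic terms:
134.6 x + 406.2 y = -29409.06
111.0 x + 127.8 y = -3533.97
Solving the 2×2 system: x ≈ 83.3, y ≈ -100.0 km.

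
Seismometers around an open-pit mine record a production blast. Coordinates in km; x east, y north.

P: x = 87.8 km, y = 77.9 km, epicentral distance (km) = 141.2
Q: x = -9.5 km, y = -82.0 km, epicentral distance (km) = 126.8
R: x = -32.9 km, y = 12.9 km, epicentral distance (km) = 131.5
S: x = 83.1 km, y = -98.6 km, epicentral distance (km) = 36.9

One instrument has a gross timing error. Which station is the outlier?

Q

Solve using three stations at a time. Using P, R, S (subtract circle equations pairwise → linear system) gives (x, y) ≈ (74.7, -62.7).
Distances from that point to each station vs reported:
  P: calculated 141.2 vs reported 141.2 → residual 0.0 km
  Q: calculated 86.4 vs reported 126.8 → residual 40.4 km
  R: calculated 131.5 vs reported 131.5 → residual 0.0 km
  S: calculated 36.9 vs reported 36.9 → residual 0.0 km
P, R, S are mutually consistent (residuals ≈ 0); Q is off by 40.4 km.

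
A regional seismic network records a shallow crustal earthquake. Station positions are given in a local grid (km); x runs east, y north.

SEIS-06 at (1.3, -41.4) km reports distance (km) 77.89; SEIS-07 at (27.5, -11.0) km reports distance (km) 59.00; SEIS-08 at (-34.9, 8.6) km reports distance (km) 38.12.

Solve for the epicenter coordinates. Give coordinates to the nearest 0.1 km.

-8.3 km east, 35.9 km north

Circle about each station: (x − 1.3)² + (y + 41.4)² = 77.89²; (x − 27.5)² + (y + 11.0)² = 59.00²; (x + 34.9)² + (y − 8.6)² = 38.12².
Subtracting pairs of circle equations eliminates x²+y² and gives linear equations (the radical axes):
52.4 x + 60.8 y = 1747.45
-72.4 x + 100.0 y = 4190.04
Solving the 2×2 system: x ≈ -8.3, y ≈ 35.9 km.
Check against SEIS-06 (with the unrounded x, y): √((x − 1.3)²+(y + 41.4)²) = 77.89 ≈ 77.89 km. ✓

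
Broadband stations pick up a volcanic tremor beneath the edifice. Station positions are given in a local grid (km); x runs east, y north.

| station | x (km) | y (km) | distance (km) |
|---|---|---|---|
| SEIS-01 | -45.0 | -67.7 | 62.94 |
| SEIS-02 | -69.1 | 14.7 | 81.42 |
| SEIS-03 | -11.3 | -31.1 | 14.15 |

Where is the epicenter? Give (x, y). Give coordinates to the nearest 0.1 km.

Circle about each station: (x + 45.0)² + (y + 67.7)² = 62.94²; (x + 69.1)² + (y − 14.7)² = 81.42²; (x + 11.3)² + (y + 31.1)² = 14.15².
Subtracting pairs of circle equations eliminates x²+y² and gives linear equations (the radical axes):
-48.2 x + 164.8 y = -4285.16
67.4 x + 73.2 y = -1752.17
Solving the 2×2 system: x ≈ 1.7, y ≈ -25.5 km.

1.7 km east, -25.5 km north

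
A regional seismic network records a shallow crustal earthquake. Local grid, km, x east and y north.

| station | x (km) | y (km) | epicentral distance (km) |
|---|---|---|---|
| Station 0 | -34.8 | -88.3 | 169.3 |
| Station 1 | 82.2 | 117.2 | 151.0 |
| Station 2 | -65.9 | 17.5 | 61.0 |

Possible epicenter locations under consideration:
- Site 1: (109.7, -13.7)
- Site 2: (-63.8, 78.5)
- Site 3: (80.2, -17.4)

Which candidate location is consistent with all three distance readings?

For each candidate, compare |candidate − station| to the reported distance:
Site 1: residuals Station 0 6.7, Station 1 17.2, Station 2 117.4 → max 117.4 km
Site 2: residuals Station 0 0.0, Station 1 0.0, Station 2 0.0 → max 0.0 km
Site 3: residuals Station 0 34.2, Station 1 16.4, Station 2 89.2 → max 89.2 km
Only Site 2 has all residuals ≈ 0.

Site 2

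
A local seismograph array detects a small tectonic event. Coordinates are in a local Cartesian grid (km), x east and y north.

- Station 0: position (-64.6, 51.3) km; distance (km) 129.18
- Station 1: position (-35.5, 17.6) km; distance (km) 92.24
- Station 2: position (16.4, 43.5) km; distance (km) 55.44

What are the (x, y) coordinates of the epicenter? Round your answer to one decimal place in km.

x ≈ 55.8 km, y ≈ 4.5 km

Circle about each station: (x + 64.6)² + (y − 51.3)² = 129.18²; (x + 35.5)² + (y − 17.6)² = 92.24²; (x − 16.4)² + (y − 43.5)² = 55.44².
Subtracting the Station 0 equation from the Station 1 and Station 2 equations removes the quadratic terms:
58.2 x − 67.4 y = 2944.41
162.0 x − 15.6 y = 8970.24
Solving the 2×2 system: x ≈ 55.8, y ≈ 4.5 km.
Check against Station 0 (with the unrounded x, y): √((x + 64.6)²+(y − 51.3)²) = 129.18 ≈ 129.18 km. ✓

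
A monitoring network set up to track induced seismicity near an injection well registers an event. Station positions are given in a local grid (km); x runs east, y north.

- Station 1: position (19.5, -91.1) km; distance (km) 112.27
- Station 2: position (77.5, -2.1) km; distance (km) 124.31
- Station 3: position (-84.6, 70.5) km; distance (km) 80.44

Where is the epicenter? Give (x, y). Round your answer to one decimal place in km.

Circle about each station: (x − 19.5)² + (y + 91.1)² = 112.27²; (x − 77.5)² + (y + 2.1)² = 124.31²; (x + 84.6)² + (y − 70.5)² = 80.44².
Subtracting the Station 1 equation from the Station 2 and Station 3 equations removes the quadratic terms:
116.0 x + 178.0 y = -5517.22
-208.2 x + 323.2 y = 9581.91
Solving the 2×2 system: x ≈ -46.8, y ≈ -0.5 km.
Check against Station 1 (with the unrounded x, y): √((x − 19.5)²+(y + 91.1)²) = 112.27 ≈ 112.27 km. ✓

x ≈ -46.8 km, y ≈ -0.5 km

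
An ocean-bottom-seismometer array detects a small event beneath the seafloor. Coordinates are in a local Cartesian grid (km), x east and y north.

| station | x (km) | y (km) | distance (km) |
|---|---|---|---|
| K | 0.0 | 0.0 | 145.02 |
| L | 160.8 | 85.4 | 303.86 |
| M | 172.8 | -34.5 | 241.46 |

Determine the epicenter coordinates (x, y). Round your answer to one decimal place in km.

x ≈ -45.5 km, y ≈ -137.7 km

Circle about each station: x² + y² = 145.02²; (x − 160.8)² + (y − 85.4)² = 303.86²; (x − 172.8)² + (y + 34.5)² = 241.46².
Subtracting the K equation from the L and M equations removes the quadratic terms:
321.6 x + 170.8 y = -38150.30
345.6 x − 69.0 y = -6222.04
Solving the 2×2 system: x ≈ -45.5, y ≈ -137.7 km.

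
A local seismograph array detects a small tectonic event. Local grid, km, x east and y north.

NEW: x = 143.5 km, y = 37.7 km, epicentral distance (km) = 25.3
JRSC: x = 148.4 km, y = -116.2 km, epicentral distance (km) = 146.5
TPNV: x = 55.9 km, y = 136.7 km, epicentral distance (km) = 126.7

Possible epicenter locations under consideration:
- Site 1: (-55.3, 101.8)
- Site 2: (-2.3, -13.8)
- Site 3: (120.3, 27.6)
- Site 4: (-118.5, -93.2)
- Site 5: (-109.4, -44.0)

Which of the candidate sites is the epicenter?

For each candidate, compare |candidate − station| to the reported distance:
Site 1: residuals NEW 183.6, JRSC 151.9, TPNV 10.2 → max 183.6 km
Site 2: residuals NEW 129.3, JRSC 35.7, TPNV 34.7 → max 129.3 km
Site 3: residuals NEW 0.0, JRSC 0.0, TPNV 0.0 → max 0.0 km
Site 4: residuals NEW 267.6, JRSC 121.4, TPNV 161.9 → max 267.6 km
Site 5: residuals NEW 240.5, JRSC 121.2, TPNV 118.2 → max 240.5 km
Only Site 3 has all residuals ≈ 0.

Site 3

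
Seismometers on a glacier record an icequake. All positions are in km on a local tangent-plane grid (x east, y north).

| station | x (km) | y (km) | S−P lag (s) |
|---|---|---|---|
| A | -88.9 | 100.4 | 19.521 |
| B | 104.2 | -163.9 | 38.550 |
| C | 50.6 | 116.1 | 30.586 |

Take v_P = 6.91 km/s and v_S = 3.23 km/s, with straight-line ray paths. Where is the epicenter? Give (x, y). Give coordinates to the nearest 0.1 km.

-78.1 km east, -17.5 km north

Distance from S−P lag: d = Δt · v_P v_S / (v_P − v_S) = Δt · (6.91·3.23)/(6.91−3.23) ≈ 6.0650·Δt.
So d_A = 118.40, d_B = 233.81, d_C = 185.50 km.
Circle about each station: (x + 88.9)² + (y − 100.4)² = 118.40²; (x − 104.2)² + (y + 163.9)² = 233.81²; (x − 50.6)² + (y − 116.1)² = 185.50².
Subtracting pairs of circle equations eliminates x²+y² and gives linear equations (the radical axes):
386.2 x − 528.6 y = -20911.08
279.0 x + 31.4 y = -22335.49
Solving the 2×2 system: x ≈ -78.1, y ≈ -17.5 km.
Check against A (with the unrounded x, y): √((x + 88.9)²+(y − 100.4)²) = 118.39 ≈ 118.40 km. ✓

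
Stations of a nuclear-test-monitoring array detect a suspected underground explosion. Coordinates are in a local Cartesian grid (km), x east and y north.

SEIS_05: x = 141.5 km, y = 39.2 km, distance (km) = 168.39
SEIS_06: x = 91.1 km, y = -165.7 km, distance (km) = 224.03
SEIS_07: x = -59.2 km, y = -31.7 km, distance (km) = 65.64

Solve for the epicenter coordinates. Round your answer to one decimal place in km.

Circle about each station: (x − 141.5)² + (y − 39.2)² = 168.39²; (x − 91.1)² + (y + 165.7)² = 224.03²; (x + 59.2)² + (y + 31.7)² = 65.64².
Subtracting the SEIS_05 equation from the SEIS_06 and SEIS_07 equations removes the quadratic terms:
-100.8 x − 409.8 y = -7637.44
-401.4 x − 141.8 y = 6997.22
Solving the 2×2 system: x ≈ -26.3, y ≈ 25.1 km.

(-26.3, 25.1)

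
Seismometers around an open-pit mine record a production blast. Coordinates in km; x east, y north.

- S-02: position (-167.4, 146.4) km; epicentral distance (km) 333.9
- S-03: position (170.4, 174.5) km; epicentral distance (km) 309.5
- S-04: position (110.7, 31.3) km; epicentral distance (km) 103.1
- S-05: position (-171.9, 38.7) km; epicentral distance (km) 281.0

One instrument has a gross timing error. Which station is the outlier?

S-03

Solve using three stations at a time. Using S-02, S-04, S-05 (subtract circle equations pairwise → linear system) gives (x, y) ≈ (87.6, -69.2).
Distances from that point to each station vs reported:
  S-02: calculated 333.9 vs reported 333.9 → residual 0.0 km
  S-03: calculated 257.4 vs reported 309.5 → residual 52.1 km
  S-04: calculated 103.1 vs reported 103.1 → residual 0.0 km
  S-05: calculated 281.0 vs reported 281.0 → residual 0.0 km
S-02, S-04, S-05 are mutually consistent (residuals ≈ 0); S-03 is off by 52.1 km.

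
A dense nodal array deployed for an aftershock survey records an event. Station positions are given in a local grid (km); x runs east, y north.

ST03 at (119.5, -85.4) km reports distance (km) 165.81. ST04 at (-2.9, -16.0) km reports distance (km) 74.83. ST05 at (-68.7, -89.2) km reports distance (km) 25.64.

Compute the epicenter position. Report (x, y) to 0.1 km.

(-46.1, -77.1)

Circle about each station: (x − 119.5)² + (y + 85.4)² = 165.81²; (x + 2.9)² + (y + 16.0)² = 74.83²; (x + 68.7)² + (y + 89.2)² = 25.64².
Subtracting pairs of circle equations eliminates x²+y² and gives linear equations (the radical axes):
-244.8 x + 138.8 y = 584.43
-376.4 x − 7.6 y = 17938.47
Solving the 2×2 system: x ≈ -46.1, y ≈ -77.1 km.
Check against ST03 (with the unrounded x, y): √((x − 119.5)²+(y + 85.4)²) = 165.81 ≈ 165.81 km. ✓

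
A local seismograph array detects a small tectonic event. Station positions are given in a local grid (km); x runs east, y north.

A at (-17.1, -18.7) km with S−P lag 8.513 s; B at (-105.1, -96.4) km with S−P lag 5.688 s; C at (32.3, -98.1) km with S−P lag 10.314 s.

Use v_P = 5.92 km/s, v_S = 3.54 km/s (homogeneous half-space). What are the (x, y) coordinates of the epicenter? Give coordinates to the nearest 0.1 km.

-57.1 km east, -82.1 km north

Distance from S−P lag: d = Δt · v_P v_S / (v_P − v_S) = Δt · (5.92·3.54)/(5.92−3.54) ≈ 8.8054·Δt.
So d_A = 74.96, d_B = 50.08, d_C = 90.82 km.
Circle about each station: (x + 17.1)² + (y + 18.7)² = 74.96²; (x + 105.1)² + (y + 96.4)² = 50.08²; (x − 32.3)² + (y + 98.1)² = 90.82².
Subtracting pairs of circle equations eliminates x²+y² and gives linear equations (the radical axes):
-176.0 x − 155.4 y = 22807.87
98.8 x − 158.8 y = 7395.53
Solving the 2×2 system: x ≈ -57.1, y ≈ -82.1 km.
Check against A (with the unrounded x, y): √((x + 17.1)²+(y + 18.7)²) = 74.96 ≈ 74.96 km. ✓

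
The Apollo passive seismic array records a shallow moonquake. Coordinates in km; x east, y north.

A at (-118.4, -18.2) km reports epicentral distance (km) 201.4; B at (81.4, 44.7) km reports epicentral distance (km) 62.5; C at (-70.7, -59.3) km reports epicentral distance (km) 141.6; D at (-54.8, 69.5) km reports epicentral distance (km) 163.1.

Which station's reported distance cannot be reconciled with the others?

Solve using three stations at a time. Using A, B, D (subtract circle equations pairwise → linear system) gives (x, y) ≈ (83.0, -17.7).
Distances from that point to each station vs reported:
  A: calculated 201.4 vs reported 201.4 → residual 0.0 km
  B: calculated 62.5 vs reported 62.5 → residual 0.0 km
  C: calculated 159.2 vs reported 141.6 → residual 17.6 km
  D: calculated 163.1 vs reported 163.1 → residual 0.0 km
A, B, D are mutually consistent (residuals ≈ 0); C is off by 17.6 km.

C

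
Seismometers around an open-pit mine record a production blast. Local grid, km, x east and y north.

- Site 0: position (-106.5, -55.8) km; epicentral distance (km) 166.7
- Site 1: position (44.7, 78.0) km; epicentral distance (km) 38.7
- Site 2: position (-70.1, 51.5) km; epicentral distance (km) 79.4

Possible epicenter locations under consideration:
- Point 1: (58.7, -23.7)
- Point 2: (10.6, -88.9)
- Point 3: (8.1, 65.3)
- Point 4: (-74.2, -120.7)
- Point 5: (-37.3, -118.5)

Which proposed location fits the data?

For each candidate, compare |candidate − station| to the reported distance:
Point 1: residuals Site 0 1.6, Site 1 64.0, Site 2 69.7 → max 69.7 km
Point 2: residuals Site 0 45.0, Site 1 131.6, Site 2 82.5 → max 131.6 km
Point 3: residuals Site 0 0.0, Site 1 0.0, Site 2 0.0 → max 0.0 km
Point 4: residuals Site 0 94.2, Site 1 192.9, Site 2 92.8 → max 192.9 km
Point 5: residuals Site 0 73.3, Site 1 174.2, Site 2 93.7 → max 174.2 km
Only Point 3 has all residuals ≈ 0.

Point 3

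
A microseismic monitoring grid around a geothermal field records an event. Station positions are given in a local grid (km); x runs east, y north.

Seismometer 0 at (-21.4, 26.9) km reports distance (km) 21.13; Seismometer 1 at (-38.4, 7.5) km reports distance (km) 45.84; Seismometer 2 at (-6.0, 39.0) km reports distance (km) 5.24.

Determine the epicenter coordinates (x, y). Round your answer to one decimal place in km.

(-2.1, 35.5)

Circle about each station: (x + 21.4)² + (y − 26.9)² = 21.13²; (x + 38.4)² + (y − 7.5)² = 45.84²; (x + 6.0)² + (y − 39.0)² = 5.24².
Subtracting pairs of circle equations eliminates x²+y² and gives linear equations (the radical axes):
-34.0 x − 38.8 y = -1305.59
30.8 x + 24.2 y = 794.45
Solving the 2×2 system: x ≈ -2.1, y ≈ 35.5 km.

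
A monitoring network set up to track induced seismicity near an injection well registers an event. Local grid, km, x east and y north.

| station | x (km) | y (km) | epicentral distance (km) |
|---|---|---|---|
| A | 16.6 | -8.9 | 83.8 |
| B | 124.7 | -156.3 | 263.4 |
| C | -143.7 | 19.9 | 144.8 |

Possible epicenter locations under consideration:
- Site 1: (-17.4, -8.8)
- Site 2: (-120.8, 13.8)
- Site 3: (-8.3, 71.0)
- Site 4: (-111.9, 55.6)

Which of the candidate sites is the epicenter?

Site 3

For each candidate, compare |candidate − station| to the reported distance:
Site 1: residuals A 49.8, B 58.6, C 15.3 → max 58.6 km
Site 2: residuals A 55.5, B 35.3, C 121.1 → max 121.1 km
Site 3: residuals A 0.1, B 0.0, C 0.1 → max 0.1 km
Site 4: residuals A 60.0, B 54.2, C 97.0 → max 97.0 km
Only Site 3 has all residuals ≈ 0.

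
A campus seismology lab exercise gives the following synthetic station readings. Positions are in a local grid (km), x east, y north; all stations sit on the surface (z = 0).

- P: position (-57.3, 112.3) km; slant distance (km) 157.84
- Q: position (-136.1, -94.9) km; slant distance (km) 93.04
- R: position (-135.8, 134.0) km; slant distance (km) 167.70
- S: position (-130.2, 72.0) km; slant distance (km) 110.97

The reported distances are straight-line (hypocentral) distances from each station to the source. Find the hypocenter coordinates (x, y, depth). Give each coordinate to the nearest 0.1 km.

Each station gives a sphere (x−x_i)² + (y−y_i)² + z² = d_i² (stations at z=0).
Subtracting the P sphere from Q and R: z² cancels, leaving linear equations in x and y:
-157.6 x − 414.4 y = 27891.66
-157.0 x + 43.4 y = 17293.24
Solving: x ≈ -116.505, y ≈ -22.998 km (keep extra digits for the depth step; rounded: -116.5, -23.0).
Then from the P sphere: z² = 157.84² − (x + 57.3)² − (y − 112.3)² with x = -116.505, y = -22.998, so z ≈ 55.702 ≈ 55.7 km.

x ≈ -116.5 km, y ≈ -23.0 km, depth ≈ 55.7 km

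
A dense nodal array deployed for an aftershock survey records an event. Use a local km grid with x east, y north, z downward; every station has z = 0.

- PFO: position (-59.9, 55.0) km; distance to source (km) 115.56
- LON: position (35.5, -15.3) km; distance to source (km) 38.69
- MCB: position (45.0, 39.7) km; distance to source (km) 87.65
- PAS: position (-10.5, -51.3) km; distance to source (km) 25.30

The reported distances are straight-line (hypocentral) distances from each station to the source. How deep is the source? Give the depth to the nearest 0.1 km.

Each station gives a sphere (x−x_i)² + (y−y_i)² + z² = d_i² (stations at z=0).
Subtracting the PFO sphere from LON and MCB: z² cancels, leaving linear equations in x and y:
190.8 x − 140.6 y = 6738.53
209.8 x − 30.6 y = 2659.67
Solving: x ≈ 7.090, y ≈ -38.305 km (keep extra digits for the depth step; rounded: 7.1, -38.3).
Then from the PFO sphere: z² = 115.56² − (x + 59.9)² − (y − 55.0)² with x = 7.090, y = -38.305, so z ≈ 12.674 ≈ 12.7 km.
Check against PAS (with the unrounded solution): distance 25.28 ≈ 25.30 km. ✓

12.7 km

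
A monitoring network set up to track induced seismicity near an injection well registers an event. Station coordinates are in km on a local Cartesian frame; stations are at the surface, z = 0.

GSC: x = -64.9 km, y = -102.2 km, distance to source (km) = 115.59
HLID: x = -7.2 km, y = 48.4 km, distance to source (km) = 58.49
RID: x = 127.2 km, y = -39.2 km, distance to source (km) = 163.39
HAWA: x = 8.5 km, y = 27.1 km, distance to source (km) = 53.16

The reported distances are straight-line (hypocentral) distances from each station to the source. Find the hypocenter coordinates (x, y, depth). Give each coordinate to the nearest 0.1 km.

x ≈ -27.7 km, y ≈ 2.9 km, depth ≈ 30.5 km

Each station gives a sphere (x−x_i)² + (y−y_i)² + z² = d_i² (stations at z=0).
Subtracting the GSC sphere from HLID and RID: z² cancels, leaving linear equations in x and y:
115.4 x + 301.2 y = -2322.48
384.2 x + 126.0 y = -10275.61
Solving: x ≈ -27.697, y ≈ 2.901 km (keep extra digits for the depth step; rounded: -27.7, 2.9).
Then from the GSC sphere: z² = 115.59² − (x + 64.9)² − (y + 102.2)² with x = -27.697, y = 2.901, so z ≈ 30.508 ≈ 30.5 km.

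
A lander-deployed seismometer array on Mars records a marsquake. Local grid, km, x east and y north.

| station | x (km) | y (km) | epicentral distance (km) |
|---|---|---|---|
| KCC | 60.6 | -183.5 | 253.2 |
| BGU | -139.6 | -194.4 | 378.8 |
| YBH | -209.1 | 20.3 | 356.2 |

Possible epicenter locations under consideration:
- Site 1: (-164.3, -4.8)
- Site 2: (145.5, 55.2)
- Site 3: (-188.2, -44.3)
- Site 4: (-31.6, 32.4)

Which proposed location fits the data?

Site 2

For each candidate, compare |candidate − station| to the reported distance:
Site 1: residuals KCC 34.1, BGU 187.6, YBH 304.8 → max 304.8 km
Site 2: residuals KCC 0.1, BGU 0.1, YBH 0.1 → max 0.1 km
Site 3: residuals KCC 31.9, BGU 221.0, YBH 288.3 → max 288.3 km
Site 4: residuals KCC 18.4, BGU 127.6, YBH 178.3 → max 178.3 km
Only Site 2 has all residuals ≈ 0.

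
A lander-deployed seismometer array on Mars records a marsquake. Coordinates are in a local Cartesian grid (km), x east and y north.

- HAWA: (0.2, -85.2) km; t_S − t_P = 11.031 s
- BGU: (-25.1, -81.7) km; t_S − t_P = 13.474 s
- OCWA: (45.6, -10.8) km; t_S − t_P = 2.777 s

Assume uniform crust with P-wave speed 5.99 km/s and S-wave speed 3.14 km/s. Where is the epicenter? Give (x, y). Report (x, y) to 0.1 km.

46.6 km east, -29.1 km north

Distance from S−P lag: d = Δt · v_P v_S / (v_P − v_S) = Δt · (5.99·3.14)/(5.99−3.14) ≈ 6.5995·Δt.
So d_HAWA = 72.80, d_BGU = 88.92, d_OCWA = 18.33 km.
Circle about each station: (x − 0.2)² + (y + 85.2)² = 72.80²; (x + 25.1)² + (y + 81.7)² = 88.92²; (x − 45.6)² + (y + 10.8)² = 18.33².
Subtracting the HAWA equation from the BGU and OCWA equations removes the quadratic terms:
-50.6 x + 7.0 y = -2561.11
90.8 x + 148.8 y = -99.23
Solving the 2×2 system: x ≈ 46.6, y ≈ -29.1 km.
Check against HAWA (with the unrounded x, y): √((x − 0.2)²+(y + 85.2)²) = 72.80 ≈ 72.80 km. ✓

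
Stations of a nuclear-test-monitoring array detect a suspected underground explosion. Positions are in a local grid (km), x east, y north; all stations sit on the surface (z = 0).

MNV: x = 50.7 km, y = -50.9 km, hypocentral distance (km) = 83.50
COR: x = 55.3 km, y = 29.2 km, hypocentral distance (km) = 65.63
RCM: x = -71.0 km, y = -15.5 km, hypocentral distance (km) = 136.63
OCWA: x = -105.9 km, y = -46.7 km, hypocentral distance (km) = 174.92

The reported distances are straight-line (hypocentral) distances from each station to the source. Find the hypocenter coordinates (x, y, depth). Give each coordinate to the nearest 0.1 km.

Each station gives a sphere (x−x_i)² + (y−y_i)² + z² = d_i² (stations at z=0).
Subtracting the MNV sphere from COR and RCM: z² cancels, leaving linear equations in x and y:
9.2 x + 160.2 y = 1414.38
-243.4 x + 70.8 y = -11575.56
Solving: x ≈ 49.302, y ≈ 5.998 km (keep extra digits for the depth step; rounded: 49.3, 6.0).
Then from the MNV sphere: z² = 83.50² − (x − 50.7)² − (y + 50.9)² with x = 49.302, y = 5.998, so z ≈ 61.098 ≈ 61.1 km.

x ≈ 49.3 km, y ≈ 6.0 km, depth ≈ 61.1 km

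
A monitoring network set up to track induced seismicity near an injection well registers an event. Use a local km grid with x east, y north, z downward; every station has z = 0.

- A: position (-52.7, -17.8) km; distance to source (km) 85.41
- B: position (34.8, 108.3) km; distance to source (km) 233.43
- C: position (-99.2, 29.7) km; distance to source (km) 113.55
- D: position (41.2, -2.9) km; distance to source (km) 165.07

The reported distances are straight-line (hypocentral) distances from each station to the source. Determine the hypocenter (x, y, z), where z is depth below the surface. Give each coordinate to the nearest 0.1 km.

x ≈ -101.3 km, y ≈ -77.8 km, depth ≈ 36.5 km

Each station gives a sphere (x−x_i)² + (y−y_i)² + z² = d_i² (stations at z=0).
Subtracting the A sphere from B and C: z² cancels, leaving linear equations in x and y:
175.0 x + 252.2 y = -37348.90
-93.0 x + 95.0 y = 2029.87
Solving: x ≈ -101.300, y ≈ -77.801 km (keep extra digits for the depth step; rounded: -101.3, -77.8).
Then from the A sphere: z² = 85.41² − (x + 52.7)² − (y + 17.8)² with x = -101.300, y = -77.801, so z ≈ 36.507 ≈ 36.5 km.
Check against D (with the unrounded solution): distance 165.07 ≈ 165.07 km. ✓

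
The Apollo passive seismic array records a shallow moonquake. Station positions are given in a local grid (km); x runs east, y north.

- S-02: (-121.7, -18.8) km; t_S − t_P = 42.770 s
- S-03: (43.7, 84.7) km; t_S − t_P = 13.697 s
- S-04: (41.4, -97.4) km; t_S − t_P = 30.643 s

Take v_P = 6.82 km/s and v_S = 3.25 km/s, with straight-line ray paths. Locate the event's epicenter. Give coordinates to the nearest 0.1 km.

Distance from S−P lag: d = Δt · v_P v_S / (v_P − v_S) = Δt · (6.82·3.25)/(6.82−3.25) ≈ 6.2087·Δt.
So d_S-02 = 265.55, d_S-03 = 85.04, d_S-04 = 190.25 km.
Circle about each station: (x + 121.7)² + (y + 18.8)² = 265.55²; (x − 43.7)² + (y − 84.7)² = 85.04²; (x − 41.4)² + (y + 97.4)² = 190.25².
Subtracting the S-02 equation from the S-03 and S-04 equations removes the quadratic terms:
330.8 x + 207.0 y = 57204.45
326.2 x − 157.2 y = 30358.13
Solving the 2×2 system: x ≈ 127.8, y ≈ 72.1 km.

127.8 km east, 72.1 km north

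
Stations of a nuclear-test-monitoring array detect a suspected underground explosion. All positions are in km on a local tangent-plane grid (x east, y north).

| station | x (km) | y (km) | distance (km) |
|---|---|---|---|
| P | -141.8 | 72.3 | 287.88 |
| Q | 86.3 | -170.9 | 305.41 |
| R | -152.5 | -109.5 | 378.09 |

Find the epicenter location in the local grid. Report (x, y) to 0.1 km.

Circle about each station: (x + 141.8)² + (y − 72.3)² = 287.88²; (x − 86.3)² + (y + 170.9)² = 305.41²; (x + 152.5)² + (y + 109.5)² = 378.09².
Subtracting the P equation from the Q and R equations removes the quadratic terms:
456.2 x − 486.4 y = 919.60
-21.4 x − 363.6 y = -50165.18
Solving the 2×2 system: x ≈ 140.3, y ≈ 129.7 km.

(140.3, 129.7)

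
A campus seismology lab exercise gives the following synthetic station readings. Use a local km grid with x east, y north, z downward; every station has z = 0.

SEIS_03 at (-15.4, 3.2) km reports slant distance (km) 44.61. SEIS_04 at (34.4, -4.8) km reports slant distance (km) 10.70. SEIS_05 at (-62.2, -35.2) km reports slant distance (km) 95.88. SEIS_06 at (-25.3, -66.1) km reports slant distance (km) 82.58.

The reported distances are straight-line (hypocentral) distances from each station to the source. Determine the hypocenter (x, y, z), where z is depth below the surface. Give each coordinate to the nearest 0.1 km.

(27.9, -3.5, 8.4)

Each station gives a sphere (x−x_i)² + (y−y_i)² + z² = d_i² (stations at z=0).
Subtracting the SEIS_03 sphere from SEIS_04 and SEIS_05: z² cancels, leaving linear equations in x and y:
99.6 x − 16.0 y = 2834.56
-93.6 x − 76.8 y = -2342.44
Solving: x ≈ 27.897, y ≈ -3.499 km (keep extra digits for the depth step; rounded: 27.9, -3.5).
Then from the SEIS_03 sphere: z² = 44.61² − (x + 15.4)² − (y − 3.2)² with x = 27.897, y = -3.499, so z ≈ 8.399 ≈ 8.4 km.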